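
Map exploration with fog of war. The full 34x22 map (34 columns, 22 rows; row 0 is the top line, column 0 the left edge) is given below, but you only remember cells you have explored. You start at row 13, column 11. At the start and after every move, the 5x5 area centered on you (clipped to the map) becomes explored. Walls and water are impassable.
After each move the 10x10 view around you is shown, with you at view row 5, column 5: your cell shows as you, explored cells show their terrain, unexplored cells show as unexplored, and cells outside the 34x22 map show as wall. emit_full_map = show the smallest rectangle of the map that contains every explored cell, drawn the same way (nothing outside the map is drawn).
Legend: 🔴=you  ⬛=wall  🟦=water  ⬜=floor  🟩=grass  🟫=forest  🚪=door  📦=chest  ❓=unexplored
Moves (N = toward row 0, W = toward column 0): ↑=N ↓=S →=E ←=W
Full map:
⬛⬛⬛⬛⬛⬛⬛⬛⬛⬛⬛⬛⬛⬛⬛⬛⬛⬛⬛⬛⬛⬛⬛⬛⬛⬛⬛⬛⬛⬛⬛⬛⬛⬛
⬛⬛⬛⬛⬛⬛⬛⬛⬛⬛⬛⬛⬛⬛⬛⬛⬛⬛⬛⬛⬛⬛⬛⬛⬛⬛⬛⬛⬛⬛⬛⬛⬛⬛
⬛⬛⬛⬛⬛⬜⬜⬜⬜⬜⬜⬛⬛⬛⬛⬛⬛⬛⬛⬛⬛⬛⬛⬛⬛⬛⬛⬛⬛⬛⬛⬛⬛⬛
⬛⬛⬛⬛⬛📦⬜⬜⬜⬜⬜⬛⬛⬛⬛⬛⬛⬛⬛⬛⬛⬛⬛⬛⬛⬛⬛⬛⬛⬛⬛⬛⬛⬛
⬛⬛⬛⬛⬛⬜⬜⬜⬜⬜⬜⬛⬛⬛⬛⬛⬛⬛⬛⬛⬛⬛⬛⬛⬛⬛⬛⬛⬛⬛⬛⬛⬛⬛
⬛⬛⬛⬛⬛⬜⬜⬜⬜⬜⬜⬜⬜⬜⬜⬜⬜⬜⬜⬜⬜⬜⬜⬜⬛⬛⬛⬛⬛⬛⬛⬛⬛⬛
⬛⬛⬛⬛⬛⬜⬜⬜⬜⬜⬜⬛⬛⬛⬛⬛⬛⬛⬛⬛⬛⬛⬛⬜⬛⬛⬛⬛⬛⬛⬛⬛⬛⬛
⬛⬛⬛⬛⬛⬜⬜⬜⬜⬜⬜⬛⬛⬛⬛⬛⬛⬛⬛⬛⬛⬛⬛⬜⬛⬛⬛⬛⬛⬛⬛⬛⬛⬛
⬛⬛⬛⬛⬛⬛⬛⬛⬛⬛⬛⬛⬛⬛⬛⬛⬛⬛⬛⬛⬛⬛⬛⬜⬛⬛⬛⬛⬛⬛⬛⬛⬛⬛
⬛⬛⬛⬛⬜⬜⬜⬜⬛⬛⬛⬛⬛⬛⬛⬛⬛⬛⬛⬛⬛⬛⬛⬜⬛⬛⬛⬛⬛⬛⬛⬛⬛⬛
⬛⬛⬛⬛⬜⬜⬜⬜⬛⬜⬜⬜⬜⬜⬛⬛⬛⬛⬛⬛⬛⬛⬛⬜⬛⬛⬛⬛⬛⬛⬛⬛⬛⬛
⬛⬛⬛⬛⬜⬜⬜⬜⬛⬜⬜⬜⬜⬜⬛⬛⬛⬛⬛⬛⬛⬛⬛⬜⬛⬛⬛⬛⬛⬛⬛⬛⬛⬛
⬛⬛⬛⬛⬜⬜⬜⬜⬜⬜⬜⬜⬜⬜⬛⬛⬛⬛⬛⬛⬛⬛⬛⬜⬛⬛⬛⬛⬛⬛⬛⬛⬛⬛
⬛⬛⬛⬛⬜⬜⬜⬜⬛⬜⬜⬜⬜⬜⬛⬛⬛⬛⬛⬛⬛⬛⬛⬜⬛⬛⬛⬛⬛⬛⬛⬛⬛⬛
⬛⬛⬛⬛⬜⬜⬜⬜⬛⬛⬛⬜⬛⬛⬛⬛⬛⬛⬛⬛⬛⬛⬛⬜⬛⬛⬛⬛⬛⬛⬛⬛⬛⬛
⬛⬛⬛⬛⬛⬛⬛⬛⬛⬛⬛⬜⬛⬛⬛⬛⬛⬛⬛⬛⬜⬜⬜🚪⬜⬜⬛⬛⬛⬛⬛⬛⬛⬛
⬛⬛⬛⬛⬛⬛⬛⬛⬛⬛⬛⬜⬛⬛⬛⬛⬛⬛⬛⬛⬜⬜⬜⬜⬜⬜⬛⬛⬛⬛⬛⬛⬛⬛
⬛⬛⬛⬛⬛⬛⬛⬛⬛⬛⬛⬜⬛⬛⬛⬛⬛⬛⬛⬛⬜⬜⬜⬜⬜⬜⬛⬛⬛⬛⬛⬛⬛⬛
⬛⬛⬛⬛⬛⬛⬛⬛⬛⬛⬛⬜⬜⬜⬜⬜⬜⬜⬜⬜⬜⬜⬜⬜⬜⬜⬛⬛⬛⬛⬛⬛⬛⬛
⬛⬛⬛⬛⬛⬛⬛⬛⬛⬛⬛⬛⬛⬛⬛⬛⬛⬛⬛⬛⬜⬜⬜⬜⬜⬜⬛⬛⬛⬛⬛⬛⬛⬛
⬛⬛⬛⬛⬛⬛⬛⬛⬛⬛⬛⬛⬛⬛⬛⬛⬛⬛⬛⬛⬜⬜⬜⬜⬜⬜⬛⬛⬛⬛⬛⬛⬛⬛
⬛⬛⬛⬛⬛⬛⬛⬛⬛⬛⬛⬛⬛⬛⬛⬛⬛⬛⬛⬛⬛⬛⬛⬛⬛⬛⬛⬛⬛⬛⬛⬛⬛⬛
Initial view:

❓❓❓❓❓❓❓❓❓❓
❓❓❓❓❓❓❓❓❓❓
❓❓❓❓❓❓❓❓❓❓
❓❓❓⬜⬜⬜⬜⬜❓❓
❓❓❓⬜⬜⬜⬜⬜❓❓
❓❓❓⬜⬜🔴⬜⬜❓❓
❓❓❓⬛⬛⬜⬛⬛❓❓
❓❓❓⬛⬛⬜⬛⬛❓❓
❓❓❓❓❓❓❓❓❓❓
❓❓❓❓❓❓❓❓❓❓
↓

❓❓❓❓❓❓❓❓❓❓
❓❓❓❓❓❓❓❓❓❓
❓❓❓⬜⬜⬜⬜⬜❓❓
❓❓❓⬜⬜⬜⬜⬜❓❓
❓❓❓⬜⬜⬜⬜⬜❓❓
❓❓❓⬛⬛🔴⬛⬛❓❓
❓❓❓⬛⬛⬜⬛⬛❓❓
❓❓❓⬛⬛⬜⬛⬛❓❓
❓❓❓❓❓❓❓❓❓❓
❓❓❓❓❓❓❓❓❓❓

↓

❓❓❓❓❓❓❓❓❓❓
❓❓❓⬜⬜⬜⬜⬜❓❓
❓❓❓⬜⬜⬜⬜⬜❓❓
❓❓❓⬜⬜⬜⬜⬜❓❓
❓❓❓⬛⬛⬜⬛⬛❓❓
❓❓❓⬛⬛🔴⬛⬛❓❓
❓❓❓⬛⬛⬜⬛⬛❓❓
❓❓❓⬛⬛⬜⬛⬛❓❓
❓❓❓❓❓❓❓❓❓❓
❓❓❓❓❓❓❓❓❓❓

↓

❓❓❓⬜⬜⬜⬜⬜❓❓
❓❓❓⬜⬜⬜⬜⬜❓❓
❓❓❓⬜⬜⬜⬜⬜❓❓
❓❓❓⬛⬛⬜⬛⬛❓❓
❓❓❓⬛⬛⬜⬛⬛❓❓
❓❓❓⬛⬛🔴⬛⬛❓❓
❓❓❓⬛⬛⬜⬛⬛❓❓
❓❓❓⬛⬛⬜⬜⬜❓❓
❓❓❓❓❓❓❓❓❓❓
❓❓❓❓❓❓❓❓❓❓

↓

❓❓❓⬜⬜⬜⬜⬜❓❓
❓❓❓⬜⬜⬜⬜⬜❓❓
❓❓❓⬛⬛⬜⬛⬛❓❓
❓❓❓⬛⬛⬜⬛⬛❓❓
❓❓❓⬛⬛⬜⬛⬛❓❓
❓❓❓⬛⬛🔴⬛⬛❓❓
❓❓❓⬛⬛⬜⬜⬜❓❓
❓❓❓⬛⬛⬛⬛⬛❓❓
❓❓❓❓❓❓❓❓❓❓
❓❓❓❓❓❓❓❓❓❓

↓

❓❓❓⬜⬜⬜⬜⬜❓❓
❓❓❓⬛⬛⬜⬛⬛❓❓
❓❓❓⬛⬛⬜⬛⬛❓❓
❓❓❓⬛⬛⬜⬛⬛❓❓
❓❓❓⬛⬛⬜⬛⬛❓❓
❓❓❓⬛⬛🔴⬜⬜❓❓
❓❓❓⬛⬛⬛⬛⬛❓❓
❓❓❓⬛⬛⬛⬛⬛❓❓
❓❓❓❓❓❓❓❓❓❓
⬛⬛⬛⬛⬛⬛⬛⬛⬛⬛

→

❓❓⬜⬜⬜⬜⬜❓❓❓
❓❓⬛⬛⬜⬛⬛❓❓❓
❓❓⬛⬛⬜⬛⬛❓❓❓
❓❓⬛⬛⬜⬛⬛⬛❓❓
❓❓⬛⬛⬜⬛⬛⬛❓❓
❓❓⬛⬛⬜🔴⬜⬜❓❓
❓❓⬛⬛⬛⬛⬛⬛❓❓
❓❓⬛⬛⬛⬛⬛⬛❓❓
❓❓❓❓❓❓❓❓❓❓
⬛⬛⬛⬛⬛⬛⬛⬛⬛⬛

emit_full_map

⬜⬜⬜⬜⬜❓
⬜⬜⬜⬜⬜❓
⬜⬜⬜⬜⬜❓
⬛⬛⬜⬛⬛❓
⬛⬛⬜⬛⬛❓
⬛⬛⬜⬛⬛⬛
⬛⬛⬜⬛⬛⬛
⬛⬛⬜🔴⬜⬜
⬛⬛⬛⬛⬛⬛
⬛⬛⬛⬛⬛⬛

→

❓⬜⬜⬜⬜⬜❓❓❓❓
❓⬛⬛⬜⬛⬛❓❓❓❓
❓⬛⬛⬜⬛⬛❓❓❓❓
❓⬛⬛⬜⬛⬛⬛⬛❓❓
❓⬛⬛⬜⬛⬛⬛⬛❓❓
❓⬛⬛⬜⬜🔴⬜⬜❓❓
❓⬛⬛⬛⬛⬛⬛⬛❓❓
❓⬛⬛⬛⬛⬛⬛⬛❓❓
❓❓❓❓❓❓❓❓❓❓
⬛⬛⬛⬛⬛⬛⬛⬛⬛⬛

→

⬜⬜⬜⬜⬜❓❓❓❓❓
⬛⬛⬜⬛⬛❓❓❓❓❓
⬛⬛⬜⬛⬛❓❓❓❓❓
⬛⬛⬜⬛⬛⬛⬛⬛❓❓
⬛⬛⬜⬛⬛⬛⬛⬛❓❓
⬛⬛⬜⬜⬜🔴⬜⬜❓❓
⬛⬛⬛⬛⬛⬛⬛⬛❓❓
⬛⬛⬛⬛⬛⬛⬛⬛❓❓
❓❓❓❓❓❓❓❓❓❓
⬛⬛⬛⬛⬛⬛⬛⬛⬛⬛

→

⬜⬜⬜⬜❓❓❓❓❓❓
⬛⬜⬛⬛❓❓❓❓❓❓
⬛⬜⬛⬛❓❓❓❓❓❓
⬛⬜⬛⬛⬛⬛⬛⬛❓❓
⬛⬜⬛⬛⬛⬛⬛⬛❓❓
⬛⬜⬜⬜⬜🔴⬜⬜❓❓
⬛⬛⬛⬛⬛⬛⬛⬛❓❓
⬛⬛⬛⬛⬛⬛⬛⬛❓❓
❓❓❓❓❓❓❓❓❓❓
⬛⬛⬛⬛⬛⬛⬛⬛⬛⬛

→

⬜⬜⬜❓❓❓❓❓❓❓
⬜⬛⬛❓❓❓❓❓❓❓
⬜⬛⬛❓❓❓❓❓❓❓
⬜⬛⬛⬛⬛⬛⬛⬛❓❓
⬜⬛⬛⬛⬛⬛⬛⬛❓❓
⬜⬜⬜⬜⬜🔴⬜⬜❓❓
⬛⬛⬛⬛⬛⬛⬛⬛❓❓
⬛⬛⬛⬛⬛⬛⬛⬛❓❓
❓❓❓❓❓❓❓❓❓❓
⬛⬛⬛⬛⬛⬛⬛⬛⬛⬛

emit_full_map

⬜⬜⬜⬜⬜❓❓❓❓❓
⬜⬜⬜⬜⬜❓❓❓❓❓
⬜⬜⬜⬜⬜❓❓❓❓❓
⬛⬛⬜⬛⬛❓❓❓❓❓
⬛⬛⬜⬛⬛❓❓❓❓❓
⬛⬛⬜⬛⬛⬛⬛⬛⬛⬛
⬛⬛⬜⬛⬛⬛⬛⬛⬛⬛
⬛⬛⬜⬜⬜⬜⬜🔴⬜⬜
⬛⬛⬛⬛⬛⬛⬛⬛⬛⬛
⬛⬛⬛⬛⬛⬛⬛⬛⬛⬛

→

⬜⬜❓❓❓❓❓❓❓❓
⬛⬛❓❓❓❓❓❓❓❓
⬛⬛❓❓❓❓❓❓❓❓
⬛⬛⬛⬛⬛⬛⬛⬛❓❓
⬛⬛⬛⬛⬛⬛⬛⬛❓❓
⬜⬜⬜⬜⬜🔴⬜⬜❓❓
⬛⬛⬛⬛⬛⬛⬛⬛❓❓
⬛⬛⬛⬛⬛⬛⬛⬛❓❓
❓❓❓❓❓❓❓❓❓❓
⬛⬛⬛⬛⬛⬛⬛⬛⬛⬛

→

⬜❓❓❓❓❓❓❓❓❓
⬛❓❓❓❓❓❓❓❓❓
⬛❓❓❓❓❓❓❓❓❓
⬛⬛⬛⬛⬛⬛⬛⬜❓❓
⬛⬛⬛⬛⬛⬛⬛⬜❓❓
⬜⬜⬜⬜⬜🔴⬜⬜❓❓
⬛⬛⬛⬛⬛⬛⬛⬜❓❓
⬛⬛⬛⬛⬛⬛⬛⬜❓❓
❓❓❓❓❓❓❓❓❓❓
⬛⬛⬛⬛⬛⬛⬛⬛⬛⬛

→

❓❓❓❓❓❓❓❓❓❓
❓❓❓❓❓❓❓❓❓❓
❓❓❓❓❓❓❓❓❓❓
⬛⬛⬛⬛⬛⬛⬜⬜❓❓
⬛⬛⬛⬛⬛⬛⬜⬜❓❓
⬜⬜⬜⬜⬜🔴⬜⬜❓❓
⬛⬛⬛⬛⬛⬛⬜⬜❓❓
⬛⬛⬛⬛⬛⬛⬜⬜❓❓
❓❓❓❓❓❓❓❓❓❓
⬛⬛⬛⬛⬛⬛⬛⬛⬛⬛

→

❓❓❓❓❓❓❓❓❓❓
❓❓❓❓❓❓❓❓❓❓
❓❓❓❓❓❓❓❓❓❓
⬛⬛⬛⬛⬛⬜⬜⬜❓❓
⬛⬛⬛⬛⬛⬜⬜⬜❓❓
⬜⬜⬜⬜⬜🔴⬜⬜❓❓
⬛⬛⬛⬛⬛⬜⬜⬜❓❓
⬛⬛⬛⬛⬛⬜⬜⬜❓❓
❓❓❓❓❓❓❓❓❓❓
⬛⬛⬛⬛⬛⬛⬛⬛⬛⬛

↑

❓❓❓❓❓❓❓❓❓❓
❓❓❓❓❓❓❓❓❓❓
❓❓❓❓❓❓❓❓❓❓
❓❓❓⬛⬛⬜⬜⬜❓❓
⬛⬛⬛⬛⬛⬜⬜⬜❓❓
⬛⬛⬛⬛⬛🔴⬜⬜❓❓
⬜⬜⬜⬜⬜⬜⬜⬜❓❓
⬛⬛⬛⬛⬛⬜⬜⬜❓❓
⬛⬛⬛⬛⬛⬜⬜⬜❓❓
❓❓❓❓❓❓❓❓❓❓

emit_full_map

⬜⬜⬜⬜⬜❓❓❓❓❓❓❓❓❓
⬜⬜⬜⬜⬜❓❓❓❓❓❓❓❓❓
⬜⬜⬜⬜⬜❓❓❓❓❓❓❓❓❓
⬛⬛⬜⬛⬛❓❓❓❓❓❓❓❓❓
⬛⬛⬜⬛⬛❓❓❓❓⬛⬛⬜⬜⬜
⬛⬛⬜⬛⬛⬛⬛⬛⬛⬛⬛⬜⬜⬜
⬛⬛⬜⬛⬛⬛⬛⬛⬛⬛⬛🔴⬜⬜
⬛⬛⬜⬜⬜⬜⬜⬜⬜⬜⬜⬜⬜⬜
⬛⬛⬛⬛⬛⬛⬛⬛⬛⬛⬛⬜⬜⬜
⬛⬛⬛⬛⬛⬛⬛⬛⬛⬛⬛⬜⬜⬜

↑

❓❓❓❓❓❓❓❓❓❓
❓❓❓❓❓❓❓❓❓❓
❓❓❓❓❓❓❓❓❓❓
❓❓❓⬛⬛⬛⬛⬛❓❓
❓❓❓⬛⬛⬜⬜⬜❓❓
⬛⬛⬛⬛⬛🔴⬜⬜❓❓
⬛⬛⬛⬛⬛⬜⬜⬜❓❓
⬜⬜⬜⬜⬜⬜⬜⬜❓❓
⬛⬛⬛⬛⬛⬜⬜⬜❓❓
⬛⬛⬛⬛⬛⬜⬜⬜❓❓

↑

❓❓❓❓❓❓❓❓❓❓
❓❓❓❓❓❓❓❓❓❓
❓❓❓❓❓❓❓❓❓❓
❓❓❓⬛⬛⬛⬛⬛❓❓
❓❓❓⬛⬛⬛⬛⬛❓❓
❓❓❓⬛⬛🔴⬜⬜❓❓
⬛⬛⬛⬛⬛⬜⬜⬜❓❓
⬛⬛⬛⬛⬛⬜⬜⬜❓❓
⬜⬜⬜⬜⬜⬜⬜⬜❓❓
⬛⬛⬛⬛⬛⬜⬜⬜❓❓

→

❓❓❓❓❓❓❓❓❓❓
❓❓❓❓❓❓❓❓❓❓
❓❓❓❓❓❓❓❓❓❓
❓❓⬛⬛⬛⬛⬛⬜❓❓
❓❓⬛⬛⬛⬛⬛⬜❓❓
❓❓⬛⬛⬜🔴⬜🚪❓❓
⬛⬛⬛⬛⬜⬜⬜⬜❓❓
⬛⬛⬛⬛⬜⬜⬜⬜❓❓
⬜⬜⬜⬜⬜⬜⬜❓❓❓
⬛⬛⬛⬛⬜⬜⬜❓❓❓

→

❓❓❓❓❓❓❓❓❓❓
❓❓❓❓❓❓❓❓❓❓
❓❓❓❓❓❓❓❓❓❓
❓⬛⬛⬛⬛⬛⬜⬛❓❓
❓⬛⬛⬛⬛⬛⬜⬛❓❓
❓⬛⬛⬜⬜🔴🚪⬜❓❓
⬛⬛⬛⬜⬜⬜⬜⬜❓❓
⬛⬛⬛⬜⬜⬜⬜⬜❓❓
⬜⬜⬜⬜⬜⬜❓❓❓❓
⬛⬛⬛⬜⬜⬜❓❓❓❓

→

❓❓❓❓❓❓❓❓❓❓
❓❓❓❓❓❓❓❓❓❓
❓❓❓❓❓❓❓❓❓❓
⬛⬛⬛⬛⬛⬜⬛⬛❓❓
⬛⬛⬛⬛⬛⬜⬛⬛❓❓
⬛⬛⬜⬜⬜🔴⬜⬜❓❓
⬛⬛⬜⬜⬜⬜⬜⬜❓❓
⬛⬛⬜⬜⬜⬜⬜⬜❓❓
⬜⬜⬜⬜⬜❓❓❓❓❓
⬛⬛⬜⬜⬜❓❓❓❓❓

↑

❓❓❓❓❓❓❓❓❓❓
❓❓❓❓❓❓❓❓❓❓
❓❓❓❓❓❓❓❓❓❓
❓❓❓⬛⬛⬜⬛⬛❓❓
⬛⬛⬛⬛⬛⬜⬛⬛❓❓
⬛⬛⬛⬛⬛🔴⬛⬛❓❓
⬛⬛⬜⬜⬜🚪⬜⬜❓❓
⬛⬛⬜⬜⬜⬜⬜⬜❓❓
⬛⬛⬜⬜⬜⬜⬜⬜❓❓
⬜⬜⬜⬜⬜❓❓❓❓❓

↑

❓❓❓❓❓❓❓❓❓❓
❓❓❓❓❓❓❓❓❓❓
❓❓❓❓❓❓❓❓❓❓
❓❓❓⬛⬛⬜⬛⬛❓❓
❓❓❓⬛⬛⬜⬛⬛❓❓
⬛⬛⬛⬛⬛🔴⬛⬛❓❓
⬛⬛⬛⬛⬛⬜⬛⬛❓❓
⬛⬛⬜⬜⬜🚪⬜⬜❓❓
⬛⬛⬜⬜⬜⬜⬜⬜❓❓
⬛⬛⬜⬜⬜⬜⬜⬜❓❓

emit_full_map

⬜⬜⬜⬜⬜❓❓❓❓❓❓❓⬛⬛⬜⬛⬛
⬜⬜⬜⬜⬜❓❓❓❓❓❓❓⬛⬛⬜⬛⬛
⬜⬜⬜⬜⬜❓❓❓❓⬛⬛⬛⬛⬛🔴⬛⬛
⬛⬛⬜⬛⬛❓❓❓❓⬛⬛⬛⬛⬛⬜⬛⬛
⬛⬛⬜⬛⬛❓❓❓❓⬛⬛⬜⬜⬜🚪⬜⬜
⬛⬛⬜⬛⬛⬛⬛⬛⬛⬛⬛⬜⬜⬜⬜⬜⬜
⬛⬛⬜⬛⬛⬛⬛⬛⬛⬛⬛⬜⬜⬜⬜⬜⬜
⬛⬛⬜⬜⬜⬜⬜⬜⬜⬜⬜⬜⬜⬜❓❓❓
⬛⬛⬛⬛⬛⬛⬛⬛⬛⬛⬛⬜⬜⬜❓❓❓
⬛⬛⬛⬛⬛⬛⬛⬛⬛⬛⬛⬜⬜⬜❓❓❓


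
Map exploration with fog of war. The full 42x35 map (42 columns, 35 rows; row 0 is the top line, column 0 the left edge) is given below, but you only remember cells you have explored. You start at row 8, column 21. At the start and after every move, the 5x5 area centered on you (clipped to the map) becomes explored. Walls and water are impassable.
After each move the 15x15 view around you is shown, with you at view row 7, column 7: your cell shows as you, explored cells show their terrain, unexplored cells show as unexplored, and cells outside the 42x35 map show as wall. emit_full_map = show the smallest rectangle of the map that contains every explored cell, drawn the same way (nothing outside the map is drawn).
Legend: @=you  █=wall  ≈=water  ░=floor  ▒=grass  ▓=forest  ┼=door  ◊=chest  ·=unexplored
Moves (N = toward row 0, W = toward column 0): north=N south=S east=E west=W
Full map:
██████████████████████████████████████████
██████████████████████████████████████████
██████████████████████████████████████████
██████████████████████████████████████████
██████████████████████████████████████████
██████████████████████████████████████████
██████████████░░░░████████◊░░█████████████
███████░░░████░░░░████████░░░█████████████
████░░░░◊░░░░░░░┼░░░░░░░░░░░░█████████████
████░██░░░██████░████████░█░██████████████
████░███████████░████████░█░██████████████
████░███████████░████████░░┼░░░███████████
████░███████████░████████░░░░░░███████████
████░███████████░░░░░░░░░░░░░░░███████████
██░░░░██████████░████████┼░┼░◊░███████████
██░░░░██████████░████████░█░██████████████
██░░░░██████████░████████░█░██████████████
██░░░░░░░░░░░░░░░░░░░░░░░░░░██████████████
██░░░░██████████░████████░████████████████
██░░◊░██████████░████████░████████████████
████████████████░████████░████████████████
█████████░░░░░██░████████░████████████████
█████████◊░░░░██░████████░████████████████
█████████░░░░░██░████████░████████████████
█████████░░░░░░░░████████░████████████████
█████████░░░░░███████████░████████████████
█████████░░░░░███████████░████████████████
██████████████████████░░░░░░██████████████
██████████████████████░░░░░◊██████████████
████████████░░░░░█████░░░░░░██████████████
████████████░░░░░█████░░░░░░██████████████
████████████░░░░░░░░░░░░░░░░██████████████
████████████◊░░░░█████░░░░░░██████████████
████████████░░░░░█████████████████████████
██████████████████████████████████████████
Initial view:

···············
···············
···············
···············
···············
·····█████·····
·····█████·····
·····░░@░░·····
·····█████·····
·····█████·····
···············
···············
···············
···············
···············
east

···············
···············
···············
···············
···············
····██████·····
····██████·····
····░░░@░░·····
····██████·····
····██████·····
···············
···············
···············
···············
···············

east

···············
···············
···············
···············
···············
···███████·····
···███████·····
···░░░░@░░·····
···██████░·····
···██████░·····
···············
···············
···············
···············
···············

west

···············
···············
···············
···············
···············
····███████····
····███████····
····░░░@░░░····
····██████░····
····██████░····
···············
···············
···············
···············
···············

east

···············
···············
···············
···············
···············
···███████·····
···███████·····
···░░░░@░░·····
···██████░·····
···██████░·····
···············
···············
···············
···············
···············

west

···············
···············
···············
···············
···············
····███████····
····███████····
····░░░@░░░····
····██████░····
····██████░····
···············
···············
···············
···············
···············

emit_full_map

███████
███████
░░░@░░░
██████░
██████░


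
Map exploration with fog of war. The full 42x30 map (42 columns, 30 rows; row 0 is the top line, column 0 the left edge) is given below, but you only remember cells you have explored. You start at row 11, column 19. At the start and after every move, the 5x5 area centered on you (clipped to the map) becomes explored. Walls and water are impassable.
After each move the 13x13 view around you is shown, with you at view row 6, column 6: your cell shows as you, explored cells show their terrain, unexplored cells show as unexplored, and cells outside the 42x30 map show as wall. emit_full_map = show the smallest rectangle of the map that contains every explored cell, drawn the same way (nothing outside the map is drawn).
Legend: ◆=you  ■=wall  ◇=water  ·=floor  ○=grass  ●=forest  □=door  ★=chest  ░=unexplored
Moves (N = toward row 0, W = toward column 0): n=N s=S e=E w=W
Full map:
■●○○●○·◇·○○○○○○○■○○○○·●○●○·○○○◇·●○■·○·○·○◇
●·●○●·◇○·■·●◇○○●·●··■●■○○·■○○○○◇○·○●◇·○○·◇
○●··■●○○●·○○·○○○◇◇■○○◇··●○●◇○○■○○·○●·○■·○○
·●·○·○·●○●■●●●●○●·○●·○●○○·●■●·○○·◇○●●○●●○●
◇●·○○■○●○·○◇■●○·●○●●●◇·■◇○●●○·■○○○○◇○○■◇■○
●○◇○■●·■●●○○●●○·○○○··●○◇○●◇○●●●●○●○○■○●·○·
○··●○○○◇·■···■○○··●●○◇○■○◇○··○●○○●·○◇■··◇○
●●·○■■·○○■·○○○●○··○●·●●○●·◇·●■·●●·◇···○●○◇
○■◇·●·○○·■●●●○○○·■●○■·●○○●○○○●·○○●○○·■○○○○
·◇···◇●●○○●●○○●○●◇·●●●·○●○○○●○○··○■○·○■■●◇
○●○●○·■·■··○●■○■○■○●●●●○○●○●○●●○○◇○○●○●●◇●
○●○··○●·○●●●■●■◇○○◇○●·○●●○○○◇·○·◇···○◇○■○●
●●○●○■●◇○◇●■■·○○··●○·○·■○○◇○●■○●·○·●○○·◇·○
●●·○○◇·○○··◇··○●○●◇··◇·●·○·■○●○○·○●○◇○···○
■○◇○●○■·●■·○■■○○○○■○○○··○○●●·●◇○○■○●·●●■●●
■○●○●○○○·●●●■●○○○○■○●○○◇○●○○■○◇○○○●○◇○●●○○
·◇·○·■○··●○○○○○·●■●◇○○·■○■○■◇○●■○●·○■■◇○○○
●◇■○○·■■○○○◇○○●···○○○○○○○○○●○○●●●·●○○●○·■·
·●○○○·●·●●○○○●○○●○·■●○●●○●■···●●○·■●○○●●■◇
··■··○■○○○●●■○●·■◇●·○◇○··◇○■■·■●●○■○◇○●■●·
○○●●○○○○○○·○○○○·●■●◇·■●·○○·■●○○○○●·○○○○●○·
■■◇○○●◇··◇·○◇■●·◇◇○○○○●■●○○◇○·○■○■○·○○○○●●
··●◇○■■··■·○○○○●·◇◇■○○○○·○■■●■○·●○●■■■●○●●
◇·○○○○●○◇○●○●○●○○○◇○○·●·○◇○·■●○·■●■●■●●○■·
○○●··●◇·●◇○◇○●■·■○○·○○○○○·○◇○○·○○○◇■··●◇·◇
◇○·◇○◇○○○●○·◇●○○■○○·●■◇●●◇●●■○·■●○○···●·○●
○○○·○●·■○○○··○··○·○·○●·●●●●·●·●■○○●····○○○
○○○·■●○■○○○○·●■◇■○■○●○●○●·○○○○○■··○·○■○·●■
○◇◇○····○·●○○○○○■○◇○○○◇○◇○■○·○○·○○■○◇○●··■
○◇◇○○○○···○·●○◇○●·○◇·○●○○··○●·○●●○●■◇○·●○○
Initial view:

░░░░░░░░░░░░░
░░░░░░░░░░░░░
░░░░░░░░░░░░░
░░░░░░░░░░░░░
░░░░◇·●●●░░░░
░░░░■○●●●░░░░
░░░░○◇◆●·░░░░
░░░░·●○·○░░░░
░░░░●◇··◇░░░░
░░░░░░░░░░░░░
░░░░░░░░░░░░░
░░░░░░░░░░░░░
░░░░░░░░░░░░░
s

░░░░░░░░░░░░░
░░░░░░░░░░░░░
░░░░░░░░░░░░░
░░░░◇·●●●░░░░
░░░░■○●●●░░░░
░░░░○◇○●·░░░░
░░░░·●◆·○░░░░
░░░░●◇··◇░░░░
░░░░○■○○○░░░░
░░░░░░░░░░░░░
░░░░░░░░░░░░░
░░░░░░░░░░░░░
░░░░░░░░░░░░░

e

░░░░░░░░░░░░░
░░░░░░░░░░░░░
░░░░░░░░░░░░░
░░░◇·●●●░░░░░
░░░■○●●●●░░░░
░░░○◇○●·○░░░░
░░░·●○◆○·░░░░
░░░●◇··◇·░░░░
░░░○■○○○·░░░░
░░░░░░░░░░░░░
░░░░░░░░░░░░░
░░░░░░░░░░░░░
░░░░░░░░░░░░░

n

░░░░░░░░░░░░░
░░░░░░░░░░░░░
░░░░░░░░░░░░░
░░░░░░░░░░░░░
░░░◇·●●●·░░░░
░░░■○●●●●░░░░
░░░○◇○◆·○░░░░
░░░·●○·○·░░░░
░░░●◇··◇·░░░░
░░░○■○○○·░░░░
░░░░░░░░░░░░░
░░░░░░░░░░░░░
░░░░░░░░░░░░░

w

░░░░░░░░░░░░░
░░░░░░░░░░░░░
░░░░░░░░░░░░░
░░░░░░░░░░░░░
░░░░◇·●●●·░░░
░░░░■○●●●●░░░
░░░░○◇◆●·○░░░
░░░░·●○·○·░░░
░░░░●◇··◇·░░░
░░░░○■○○○·░░░
░░░░░░░░░░░░░
░░░░░░░░░░░░░
░░░░░░░░░░░░░

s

░░░░░░░░░░░░░
░░░░░░░░░░░░░
░░░░░░░░░░░░░
░░░░◇·●●●·░░░
░░░░■○●●●●░░░
░░░░○◇○●·○░░░
░░░░·●◆·○·░░░
░░░░●◇··◇·░░░
░░░░○■○○○·░░░
░░░░░░░░░░░░░
░░░░░░░░░░░░░
░░░░░░░░░░░░░
░░░░░░░░░░░░░

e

░░░░░░░░░░░░░
░░░░░░░░░░░░░
░░░░░░░░░░░░░
░░░◇·●●●·░░░░
░░░■○●●●●░░░░
░░░○◇○●·○░░░░
░░░·●○◆○·░░░░
░░░●◇··◇·░░░░
░░░○■○○○·░░░░
░░░░░░░░░░░░░
░░░░░░░░░░░░░
░░░░░░░░░░░░░
░░░░░░░░░░░░░

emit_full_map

◇·●●●·
■○●●●●
○◇○●·○
·●○◆○·
●◇··◇·
○■○○○·

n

░░░░░░░░░░░░░
░░░░░░░░░░░░░
░░░░░░░░░░░░░
░░░░░░░░░░░░░
░░░◇·●●●·░░░░
░░░■○●●●●░░░░
░░░○◇○◆·○░░░░
░░░·●○·○·░░░░
░░░●◇··◇·░░░░
░░░○■○○○·░░░░
░░░░░░░░░░░░░
░░░░░░░░░░░░░
░░░░░░░░░░░░░

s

░░░░░░░░░░░░░
░░░░░░░░░░░░░
░░░░░░░░░░░░░
░░░◇·●●●·░░░░
░░░■○●●●●░░░░
░░░○◇○●·○░░░░
░░░·●○◆○·░░░░
░░░●◇··◇·░░░░
░░░○■○○○·░░░░
░░░░░░░░░░░░░
░░░░░░░░░░░░░
░░░░░░░░░░░░░
░░░░░░░░░░░░░

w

░░░░░░░░░░░░░
░░░░░░░░░░░░░
░░░░░░░░░░░░░
░░░░◇·●●●·░░░
░░░░■○●●●●░░░
░░░░○◇○●·○░░░
░░░░·●◆·○·░░░
░░░░●◇··◇·░░░
░░░░○■○○○·░░░
░░░░░░░░░░░░░
░░░░░░░░░░░░░
░░░░░░░░░░░░░
░░░░░░░░░░░░░

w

░░░░░░░░░░░░░
░░░░░░░░░░░░░
░░░░░░░░░░░░░
░░░░░◇·●●●·░░
░░░░○■○●●●●░░
░░░░○○◇○●·○░░
░░░░··◆○·○·░░
░░░░○●◇··◇·░░
░░░░○○■○○○·░░
░░░░░░░░░░░░░
░░░░░░░░░░░░░
░░░░░░░░░░░░░
░░░░░░░░░░░░░

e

░░░░░░░░░░░░░
░░░░░░░░░░░░░
░░░░░░░░░░░░░
░░░░◇·●●●·░░░
░░░○■○●●●●░░░
░░░○○◇○●·○░░░
░░░··●◆·○·░░░
░░░○●◇··◇·░░░
░░░○○■○○○·░░░
░░░░░░░░░░░░░
░░░░░░░░░░░░░
░░░░░░░░░░░░░
░░░░░░░░░░░░░

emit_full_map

░◇·●●●·
○■○●●●●
○○◇○●·○
··●◆·○·
○●◇··◇·
○○■○○○·

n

░░░░░░░░░░░░░
░░░░░░░░░░░░░
░░░░░░░░░░░░░
░░░░░░░░░░░░░
░░░░◇·●●●·░░░
░░░○■○●●●●░░░
░░░○○◇◆●·○░░░
░░░··●○·○·░░░
░░░○●◇··◇·░░░
░░░○○■○○○·░░░
░░░░░░░░░░░░░
░░░░░░░░░░░░░
░░░░░░░░░░░░░

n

░░░░░░░░░░░░░
░░░░░░░░░░░░░
░░░░░░░░░░░░░
░░░░░░░░░░░░░
░░░░■●○■·░░░░
░░░░◇·●●●·░░░
░░░○■○◆●●●░░░
░░░○○◇○●·○░░░
░░░··●○·○·░░░
░░░○●◇··◇·░░░
░░░○○■○○○·░░░
░░░░░░░░░░░░░
░░░░░░░░░░░░░

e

░░░░░░░░░░░░░
░░░░░░░░░░░░░
░░░░░░░░░░░░░
░░░░░░░░░░░░░
░░░■●○■·●░░░░
░░░◇·●●●·░░░░
░░○■○●◆●●░░░░
░░○○◇○●·○░░░░
░░··●○·○·░░░░
░░○●◇··◇·░░░░
░░○○■○○○·░░░░
░░░░░░░░░░░░░
░░░░░░░░░░░░░

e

░░░░░░░░░░░░░
░░░░░░░░░░░░░
░░░░░░░░░░░░░
░░░░░░░░░░░░░
░░■●○■·●○░░░░
░░◇·●●●·○░░░░
░○■○●●◆●○░░░░
░○○◇○●·○●░░░░
░··●○·○·■░░░░
░○●◇··◇·░░░░░
░○○■○○○·░░░░░
░░░░░░░░░░░░░
░░░░░░░░░░░░░

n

░░░░░░░░░░░░░
░░░░░░░░░░░░░
░░░░░░░░░░░░░
░░░░░░░░░░░░░
░░░░●·●●○░░░░
░░■●○■·●○░░░░
░░◇·●●◆·○░░░░
░○■○●●●●○░░░░
░○○◇○●·○●░░░░
░··●○·○·■░░░░
░○●◇··◇·░░░░░
░○○■○○○·░░░░░
░░░░░░░░░░░░░

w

░░░░░░░░░░░░░
░░░░░░░░░░░░░
░░░░░░░░░░░░░
░░░░░░░░░░░░░
░░░░○●·●●○░░░
░░░■●○■·●○░░░
░░░◇·●◆●·○░░░
░░○■○●●●●○░░░
░░○○◇○●·○●░░░
░░··●○·○·■░░░
░░○●◇··◇·░░░░
░░○○■○○○·░░░░
░░░░░░░░░░░░░

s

░░░░░░░░░░░░░
░░░░░░░░░░░░░
░░░░░░░░░░░░░
░░░░○●·●●○░░░
░░░■●○■·●○░░░
░░░◇·●●●·○░░░
░░○■○●◆●●○░░░
░░○○◇○●·○●░░░
░░··●○·○·■░░░
░░○●◇··◇·░░░░
░░○○■○○○·░░░░
░░░░░░░░░░░░░
░░░░░░░░░░░░░

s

░░░░░░░░░░░░░
░░░░░░░░░░░░░
░░░░○●·●●○░░░
░░░■●○■·●○░░░
░░░◇·●●●·○░░░
░░○■○●●●●○░░░
░░○○◇○◆·○●░░░
░░··●○·○·■░░░
░░○●◇··◇·░░░░
░░○○■○○○·░░░░
░░░░░░░░░░░░░
░░░░░░░░░░░░░
░░░░░░░░░░░░░

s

░░░░░░░░░░░░░
░░░░○●·●●○░░░
░░░■●○■·●○░░░
░░░◇·●●●·○░░░
░░○■○●●●●○░░░
░░○○◇○●·○●░░░
░░··●○◆○·■░░░
░░○●◇··◇·░░░░
░░○○■○○○·░░░░
░░░░░░░░░░░░░
░░░░░░░░░░░░░
░░░░░░░░░░░░░
░░░░░░░░░░░░░

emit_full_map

░░○●·●●○
░■●○■·●○
░◇·●●●·○
○■○●●●●○
○○◇○●·○●
··●○◆○·■
○●◇··◇·░
○○■○○○·░


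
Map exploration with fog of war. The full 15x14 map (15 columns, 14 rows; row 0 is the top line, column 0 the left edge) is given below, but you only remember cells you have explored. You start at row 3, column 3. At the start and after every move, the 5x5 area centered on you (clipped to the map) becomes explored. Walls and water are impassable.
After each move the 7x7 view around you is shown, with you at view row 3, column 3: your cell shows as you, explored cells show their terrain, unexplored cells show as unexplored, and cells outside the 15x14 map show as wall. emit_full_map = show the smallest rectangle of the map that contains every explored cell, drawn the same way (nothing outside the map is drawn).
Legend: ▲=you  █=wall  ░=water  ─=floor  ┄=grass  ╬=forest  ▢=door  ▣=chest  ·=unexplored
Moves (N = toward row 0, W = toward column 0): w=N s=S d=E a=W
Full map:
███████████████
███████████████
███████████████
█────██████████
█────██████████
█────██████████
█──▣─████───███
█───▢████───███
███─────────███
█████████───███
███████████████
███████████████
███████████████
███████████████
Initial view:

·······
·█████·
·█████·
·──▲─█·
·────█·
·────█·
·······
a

█······
███████
███████
██─▲──█
██────█
██────█
█······

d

·······
██████·
██████·
█──▲─█·
█────█·
█────█·
·······

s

██████·
██████·
█────█·
█──▲─█·
█────█·
·──▣─█·
·······

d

█████··
██████·
────██·
───▲██·
────██·
──▣─██·
·······

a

██████·
███████
█────██
█──▲─██
█────██
·──▣─██
·······

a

███████
███████
██────█
██─▲──█
██────█
██──▣─█
█······

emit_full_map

██████·
███████
█────██
█─▲──██
█────██
█──▣─██

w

█······
███████
███████
██─▲──█
██────█
██────█
██──▣─█

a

██·····
███████
███████
███▲───
███────
███────
███──▣─

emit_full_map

██████·
███████
█▲───██
█────██
█────██
█──▣─██


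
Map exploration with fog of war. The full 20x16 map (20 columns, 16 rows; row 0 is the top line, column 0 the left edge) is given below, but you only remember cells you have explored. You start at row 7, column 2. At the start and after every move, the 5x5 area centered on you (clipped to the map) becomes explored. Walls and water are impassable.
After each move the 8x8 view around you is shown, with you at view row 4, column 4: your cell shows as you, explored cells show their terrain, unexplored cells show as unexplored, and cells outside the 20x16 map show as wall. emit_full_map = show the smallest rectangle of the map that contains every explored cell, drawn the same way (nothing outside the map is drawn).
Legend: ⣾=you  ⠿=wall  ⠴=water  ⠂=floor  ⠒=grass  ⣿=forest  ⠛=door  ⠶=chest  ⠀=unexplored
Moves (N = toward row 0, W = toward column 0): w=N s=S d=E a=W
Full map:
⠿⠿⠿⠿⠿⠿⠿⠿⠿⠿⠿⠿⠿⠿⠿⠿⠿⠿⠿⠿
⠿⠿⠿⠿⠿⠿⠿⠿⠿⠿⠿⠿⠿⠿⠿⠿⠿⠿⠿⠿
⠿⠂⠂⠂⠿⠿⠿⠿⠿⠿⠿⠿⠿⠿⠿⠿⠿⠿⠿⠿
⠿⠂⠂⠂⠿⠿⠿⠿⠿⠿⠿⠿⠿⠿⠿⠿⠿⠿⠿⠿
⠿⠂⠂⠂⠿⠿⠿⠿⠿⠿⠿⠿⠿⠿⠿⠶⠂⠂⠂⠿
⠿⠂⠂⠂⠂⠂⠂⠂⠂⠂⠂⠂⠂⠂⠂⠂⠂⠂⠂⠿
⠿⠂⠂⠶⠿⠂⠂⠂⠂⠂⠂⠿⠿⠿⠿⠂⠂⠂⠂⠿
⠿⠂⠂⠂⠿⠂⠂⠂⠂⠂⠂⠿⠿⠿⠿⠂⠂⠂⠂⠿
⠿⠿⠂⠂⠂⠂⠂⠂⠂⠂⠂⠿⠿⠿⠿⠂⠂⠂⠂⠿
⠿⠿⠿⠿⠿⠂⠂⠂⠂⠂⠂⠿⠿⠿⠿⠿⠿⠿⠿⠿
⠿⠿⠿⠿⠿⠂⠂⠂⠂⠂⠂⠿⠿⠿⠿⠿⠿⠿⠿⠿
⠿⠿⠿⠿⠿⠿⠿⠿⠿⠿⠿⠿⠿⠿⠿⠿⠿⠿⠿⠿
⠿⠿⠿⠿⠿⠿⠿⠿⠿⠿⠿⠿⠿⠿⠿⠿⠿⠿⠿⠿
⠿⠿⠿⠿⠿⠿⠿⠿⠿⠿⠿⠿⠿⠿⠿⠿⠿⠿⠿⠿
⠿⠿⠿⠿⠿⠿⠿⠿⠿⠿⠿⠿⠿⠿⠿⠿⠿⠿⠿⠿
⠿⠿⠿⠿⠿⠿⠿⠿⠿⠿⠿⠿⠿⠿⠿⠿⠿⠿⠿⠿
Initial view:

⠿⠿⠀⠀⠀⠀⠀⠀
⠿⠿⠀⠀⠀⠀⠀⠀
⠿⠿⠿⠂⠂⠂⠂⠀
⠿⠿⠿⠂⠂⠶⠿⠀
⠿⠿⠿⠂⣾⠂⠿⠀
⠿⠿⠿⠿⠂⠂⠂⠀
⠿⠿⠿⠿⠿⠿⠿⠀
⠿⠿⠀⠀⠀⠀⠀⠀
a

⠿⠿⠿⠀⠀⠀⠀⠀
⠿⠿⠿⠀⠀⠀⠀⠀
⠿⠿⠿⠿⠂⠂⠂⠂
⠿⠿⠿⠿⠂⠂⠶⠿
⠿⠿⠿⠿⣾⠂⠂⠿
⠿⠿⠿⠿⠿⠂⠂⠂
⠿⠿⠿⠿⠿⠿⠿⠿
⠿⠿⠿⠀⠀⠀⠀⠀

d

⠿⠿⠀⠀⠀⠀⠀⠀
⠿⠿⠀⠀⠀⠀⠀⠀
⠿⠿⠿⠂⠂⠂⠂⠀
⠿⠿⠿⠂⠂⠶⠿⠀
⠿⠿⠿⠂⣾⠂⠿⠀
⠿⠿⠿⠿⠂⠂⠂⠀
⠿⠿⠿⠿⠿⠿⠿⠀
⠿⠿⠀⠀⠀⠀⠀⠀

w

⠿⠿⠀⠀⠀⠀⠀⠀
⠿⠿⠀⠀⠀⠀⠀⠀
⠿⠿⠿⠂⠂⠂⠿⠀
⠿⠿⠿⠂⠂⠂⠂⠀
⠿⠿⠿⠂⣾⠶⠿⠀
⠿⠿⠿⠂⠂⠂⠿⠀
⠿⠿⠿⠿⠂⠂⠂⠀
⠿⠿⠿⠿⠿⠿⠿⠀

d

⠿⠀⠀⠀⠀⠀⠀⠀
⠿⠀⠀⠀⠀⠀⠀⠀
⠿⠿⠂⠂⠂⠿⠿⠀
⠿⠿⠂⠂⠂⠂⠂⠀
⠿⠿⠂⠂⣾⠿⠂⠀
⠿⠿⠂⠂⠂⠿⠂⠀
⠿⠿⠿⠂⠂⠂⠂⠀
⠿⠿⠿⠿⠿⠿⠀⠀

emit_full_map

⠿⠂⠂⠂⠿⠿
⠿⠂⠂⠂⠂⠂
⠿⠂⠂⣾⠿⠂
⠿⠂⠂⠂⠿⠂
⠿⠿⠂⠂⠂⠂
⠿⠿⠿⠿⠿⠀

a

⠿⠿⠀⠀⠀⠀⠀⠀
⠿⠿⠀⠀⠀⠀⠀⠀
⠿⠿⠿⠂⠂⠂⠿⠿
⠿⠿⠿⠂⠂⠂⠂⠂
⠿⠿⠿⠂⣾⠶⠿⠂
⠿⠿⠿⠂⠂⠂⠿⠂
⠿⠿⠿⠿⠂⠂⠂⠂
⠿⠿⠿⠿⠿⠿⠿⠀

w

⠿⠿⠀⠀⠀⠀⠀⠀
⠿⠿⠀⠀⠀⠀⠀⠀
⠿⠿⠿⠂⠂⠂⠿⠀
⠿⠿⠿⠂⠂⠂⠿⠿
⠿⠿⠿⠂⣾⠂⠂⠂
⠿⠿⠿⠂⠂⠶⠿⠂
⠿⠿⠿⠂⠂⠂⠿⠂
⠿⠿⠿⠿⠂⠂⠂⠂

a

⠿⠿⠿⠀⠀⠀⠀⠀
⠿⠿⠿⠀⠀⠀⠀⠀
⠿⠿⠿⠿⠂⠂⠂⠿
⠿⠿⠿⠿⠂⠂⠂⠿
⠿⠿⠿⠿⣾⠂⠂⠂
⠿⠿⠿⠿⠂⠂⠶⠿
⠿⠿⠿⠿⠂⠂⠂⠿
⠿⠿⠿⠿⠿⠂⠂⠂

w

⠿⠿⠿⠀⠀⠀⠀⠀
⠿⠿⠿⠀⠀⠀⠀⠀
⠿⠿⠿⠿⠂⠂⠂⠀
⠿⠿⠿⠿⠂⠂⠂⠿
⠿⠿⠿⠿⣾⠂⠂⠿
⠿⠿⠿⠿⠂⠂⠂⠂
⠿⠿⠿⠿⠂⠂⠶⠿
⠿⠿⠿⠿⠂⠂⠂⠿

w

⠿⠿⠿⠿⠿⠿⠿⠿
⠿⠿⠿⠀⠀⠀⠀⠀
⠿⠿⠿⠿⠿⠿⠿⠀
⠿⠿⠿⠿⠂⠂⠂⠀
⠿⠿⠿⠿⣾⠂⠂⠿
⠿⠿⠿⠿⠂⠂⠂⠿
⠿⠿⠿⠿⠂⠂⠂⠂
⠿⠿⠿⠿⠂⠂⠶⠿

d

⠿⠿⠿⠿⠿⠿⠿⠿
⠿⠿⠀⠀⠀⠀⠀⠀
⠿⠿⠿⠿⠿⠿⠿⠀
⠿⠿⠿⠂⠂⠂⠿⠀
⠿⠿⠿⠂⣾⠂⠿⠀
⠿⠿⠿⠂⠂⠂⠿⠿
⠿⠿⠿⠂⠂⠂⠂⠂
⠿⠿⠿⠂⠂⠶⠿⠂

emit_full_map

⠿⠿⠿⠿⠿⠀
⠿⠂⠂⠂⠿⠀
⠿⠂⣾⠂⠿⠀
⠿⠂⠂⠂⠿⠿
⠿⠂⠂⠂⠂⠂
⠿⠂⠂⠶⠿⠂
⠿⠂⠂⠂⠿⠂
⠿⠿⠂⠂⠂⠂
⠿⠿⠿⠿⠿⠀

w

⠿⠿⠿⠿⠿⠿⠿⠿
⠿⠿⠿⠿⠿⠿⠿⠿
⠿⠿⠿⠿⠿⠿⠿⠀
⠿⠿⠿⠿⠿⠿⠿⠀
⠿⠿⠿⠂⣾⠂⠿⠀
⠿⠿⠿⠂⠂⠂⠿⠀
⠿⠿⠿⠂⠂⠂⠿⠿
⠿⠿⠿⠂⠂⠂⠂⠂

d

⠿⠿⠿⠿⠿⠿⠿⠿
⠿⠿⠿⠿⠿⠿⠿⠿
⠿⠿⠿⠿⠿⠿⠿⠀
⠿⠿⠿⠿⠿⠿⠿⠀
⠿⠿⠂⠂⣾⠿⠿⠀
⠿⠿⠂⠂⠂⠿⠿⠀
⠿⠿⠂⠂⠂⠿⠿⠀
⠿⠿⠂⠂⠂⠂⠂⠀

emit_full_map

⠿⠿⠿⠿⠿⠿
⠿⠿⠿⠿⠿⠿
⠿⠂⠂⣾⠿⠿
⠿⠂⠂⠂⠿⠿
⠿⠂⠂⠂⠿⠿
⠿⠂⠂⠂⠂⠂
⠿⠂⠂⠶⠿⠂
⠿⠂⠂⠂⠿⠂
⠿⠿⠂⠂⠂⠂
⠿⠿⠿⠿⠿⠀
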